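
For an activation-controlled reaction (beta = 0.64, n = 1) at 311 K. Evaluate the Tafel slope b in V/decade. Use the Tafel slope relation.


Apply the Tafel slope relation: b = 2.303*R*T/(beta*n*F)
Numerator: 2.303 * 8.314 * 311 = 5954.76
Denominator: 0.64 * 1 * 96485 = 61750.4
b = 5954.76 / 61750.4 = 0.096 V/decade

0.096 V/decade


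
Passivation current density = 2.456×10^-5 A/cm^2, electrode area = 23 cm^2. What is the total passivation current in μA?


I = i_pass * A, then convert A → μA (×10^6)
I = 2.456×10^-5 * 23 * 10^6 = 564.88 μA

564.88 μA


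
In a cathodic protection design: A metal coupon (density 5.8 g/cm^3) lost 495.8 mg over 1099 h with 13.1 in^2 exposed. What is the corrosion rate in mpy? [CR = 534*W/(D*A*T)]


Apply the mpy weight-loss relation: CR = 534 * W / (D * A * T)
Numerator: 534 * 495.8 = 264757.2
Denominator: 5.8 * 13.1 * 1099 = 83502.02
CR = 264757.2 / 83502.02 = 3.17067 mpy

3.17067 mpy


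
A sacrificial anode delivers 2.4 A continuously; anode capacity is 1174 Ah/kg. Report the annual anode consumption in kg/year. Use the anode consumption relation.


Annual consumption = current * hours per year / capacity
Rate = 2.4 * 8760 / 1174 = 17.9 kg/year

17.9 kg/year


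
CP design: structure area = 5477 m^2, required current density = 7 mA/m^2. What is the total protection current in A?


I = area * current density, then convert mA → A (÷1000)
I = 5477 * 7 / 1000 = 38.34 A

38.34 A


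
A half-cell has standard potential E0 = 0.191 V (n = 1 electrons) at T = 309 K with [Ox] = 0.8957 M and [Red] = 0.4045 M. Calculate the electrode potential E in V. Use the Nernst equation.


Apply the Nernst equation: E = E0 + (RT/nF)*ln([Ox]/[Red])
Step 1: RT/nF = 8.314*309/(1*96485) = 0.02662617 V
Step 2: [Ox]/[Red] = 0.8957/0.4045 = 2.214339
Step 3: ln(2.214339) = 0.794954
Step 4: correction = 0.02662617 * 0.794954 = 0.0212 V
E = 0.191 + 0.0212 = 0.2122 V

0.2122 V


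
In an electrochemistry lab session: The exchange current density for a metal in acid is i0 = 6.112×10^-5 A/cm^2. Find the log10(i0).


i0 = 6.112×10^-5 A/cm^2
log10(i0) = -4.214

-4.214


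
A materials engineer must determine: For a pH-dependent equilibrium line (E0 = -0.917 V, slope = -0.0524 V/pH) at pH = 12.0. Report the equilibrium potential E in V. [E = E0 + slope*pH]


Apply the Pourbaix line equation: E = E0 + slope*pH
E = -0.917 + (-0.0524)*12.0 = -0.917 + (-0.6288) = -1.5458 V
Rounded to 3 decimal places: E = -1.546 V

-1.546 V


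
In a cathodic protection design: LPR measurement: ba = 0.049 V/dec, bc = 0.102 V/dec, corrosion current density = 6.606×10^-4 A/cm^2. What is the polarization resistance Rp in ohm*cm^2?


Apply the Stern-Geary equation: Rp = ba*bc / (2.303*icorr*(ba+bc))
ba*bc = 0.049*0.102 = 0.004998
ba+bc = 0.151; 2.303*icorr*(ba+bc) = 2.303*6.606×10^-4*0.151 = 2.2972563×10^-4
Rp = 0.004998 / 2.2972563×10^-4 = 21.8 ohm*cm^2

21.8 ohm*cm^2


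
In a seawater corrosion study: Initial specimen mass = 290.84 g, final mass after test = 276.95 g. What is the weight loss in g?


Weight loss = initial − final
WL = 290.84 − 276.95 = 13.89 g

13.89 g


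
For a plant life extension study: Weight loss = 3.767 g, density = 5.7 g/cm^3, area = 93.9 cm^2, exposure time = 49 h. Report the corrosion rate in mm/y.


Apply the mm/y weight-loss relation: CR = 87600 * W / (D * A * T)
Numerator: 87600 * 3.767 = 329989.2
Denominator: 5.7 * 93.9 * 49 = 26226.27
CR = 329989.2 / 26226.27 = 12.582392 mm/y

12.582392 mm/y


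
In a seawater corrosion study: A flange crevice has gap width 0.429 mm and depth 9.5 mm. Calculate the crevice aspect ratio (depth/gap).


Aspect ratio = depth / gap
Ratio = 9.5 / 0.429 = 22.1

22.1


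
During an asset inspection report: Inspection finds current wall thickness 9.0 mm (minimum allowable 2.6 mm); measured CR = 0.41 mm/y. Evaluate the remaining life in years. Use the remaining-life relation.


Apply the remaining-life relation: RL = (t_current − t_min) / CR
RL = (9.0 − 2.6) / 0.41 = 6.4 / 0.41 = 15.6 years

15.6 years


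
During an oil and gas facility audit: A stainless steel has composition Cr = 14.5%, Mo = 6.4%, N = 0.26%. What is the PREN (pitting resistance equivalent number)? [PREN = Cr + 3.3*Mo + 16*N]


Apply the PREN formula: PREN = Cr + 3.3*Mo + 16*N
PREN = 14.5 + 3.3*6.4 + 16*0.26
PREN = 14.5 + 21.12 + 4.16 = 39.78

39.78


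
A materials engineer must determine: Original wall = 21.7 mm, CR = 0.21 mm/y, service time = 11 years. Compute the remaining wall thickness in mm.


Remaining wall = original − CR × time
t = 21.7 − 0.21*11 = 21.7 − 2.31 = 19.39 mm

19.39 mm


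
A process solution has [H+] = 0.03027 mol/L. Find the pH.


pH = −log10[H+]
pH = −log10(0.03027) = 1.52

1.52


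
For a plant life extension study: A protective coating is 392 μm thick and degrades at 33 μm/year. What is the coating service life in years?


Service life = thickness / degradation rate
Life = 392 / 33 = 11.9 years

11.9 years


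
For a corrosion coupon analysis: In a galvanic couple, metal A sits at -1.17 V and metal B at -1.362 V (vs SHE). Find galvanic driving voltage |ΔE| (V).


Driving voltage is the absolute potential difference.
|ΔE| = |-1.17 − (-1.362)| = 0.192 V

0.192 V


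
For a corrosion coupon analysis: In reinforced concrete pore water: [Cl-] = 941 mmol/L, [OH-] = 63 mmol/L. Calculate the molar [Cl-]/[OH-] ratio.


Threshold parameter = [Cl-] / [OH-] (molar basis; both in mmol/L, so units cancel)
Ratio = 941 / 63 = 14.94

14.94


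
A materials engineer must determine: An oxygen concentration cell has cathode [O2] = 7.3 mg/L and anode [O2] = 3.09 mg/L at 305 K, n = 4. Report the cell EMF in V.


Apply the Nernst concentration-cell relation: E = (RT/nF)*ln(C_cathode/C_anode)
RT/nF = 8.314*305/(4*96485) = 0.00657037 V
ln(7.3/3.09) = 0.8597
E = 0.00657037 * 0.8597 = 0.00565 V

0.00565 V


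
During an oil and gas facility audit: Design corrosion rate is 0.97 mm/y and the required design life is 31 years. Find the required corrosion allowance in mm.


Corrosion allowance = CR × design life
CA = 0.97 * 31 = 30.07 mm

30.07 mm


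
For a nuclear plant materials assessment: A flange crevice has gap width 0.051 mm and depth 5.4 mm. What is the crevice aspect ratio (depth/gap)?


Aspect ratio = depth / gap
Ratio = 5.4 / 0.051 = 105.9

105.9


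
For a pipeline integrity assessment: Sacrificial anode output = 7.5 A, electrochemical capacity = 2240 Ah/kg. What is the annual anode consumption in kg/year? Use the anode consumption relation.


Annual consumption = current * hours per year / capacity
Rate = 7.5 * 8760 / 2240 = 29.3 kg/year

29.3 kg/year


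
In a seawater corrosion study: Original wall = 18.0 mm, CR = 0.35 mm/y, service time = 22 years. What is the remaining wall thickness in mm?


Remaining wall = original − CR × time
t = 18.0 − 0.35*22 = 18.0 − 7.7 = 10.3 mm

10.3 mm


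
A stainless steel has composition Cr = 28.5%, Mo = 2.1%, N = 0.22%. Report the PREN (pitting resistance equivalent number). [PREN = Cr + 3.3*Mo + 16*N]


Apply the PREN formula: PREN = Cr + 3.3*Mo + 16*N
PREN = 28.5 + 3.3*2.1 + 16*0.22
PREN = 28.5 + 6.93 + 3.52 = 38.95

38.95


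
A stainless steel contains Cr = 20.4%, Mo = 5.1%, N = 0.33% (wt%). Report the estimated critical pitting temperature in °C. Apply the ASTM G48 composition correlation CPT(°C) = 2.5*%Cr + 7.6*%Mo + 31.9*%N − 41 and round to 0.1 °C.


Apply the ASTM G48 empirical CPT estimate: CPT(°C) = 2.5*%Cr + 7.6*%Mo + 31.9*%N − 41
2.5*20.4 = 51; 7.6*5.1 = 38.76; 31.9*0.33 = 10.527
CPT = 51 + 38.76 + 10.527 − 41 = 59.287 °C
Rounded to 0.1 °C: CPT ≈ 59.3 °C

59.3 °C


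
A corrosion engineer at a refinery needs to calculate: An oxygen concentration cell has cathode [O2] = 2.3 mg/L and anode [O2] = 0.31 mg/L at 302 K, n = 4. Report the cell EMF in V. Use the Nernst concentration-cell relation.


Apply the Nernst concentration-cell relation: E = (RT/nF)*ln(C_cathode/C_anode)
RT/nF = 8.314*302/(4*96485) = 0.00650575 V
ln(2.3/0.31) = 2.00409
E = 0.00650575 * 2.00409 = 0.01304 V

0.01304 V


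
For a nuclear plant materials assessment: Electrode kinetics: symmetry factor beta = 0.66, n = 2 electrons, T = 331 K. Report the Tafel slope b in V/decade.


Apply the Tafel slope relation: b = 2.303*R*T/(beta*n*F)
Numerator: 2.303 * 8.314 * 331 = 6337.7
Denominator: 0.66 * 2 * 96485 = 127360.2
b = 6337.7 / 127360.2 = 0.0498 V/decade

0.0498 V/decade


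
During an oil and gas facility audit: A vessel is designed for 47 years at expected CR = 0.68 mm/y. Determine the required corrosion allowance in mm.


Corrosion allowance = CR × design life
CA = 0.68 * 47 = 31.96 mm

31.96 mm


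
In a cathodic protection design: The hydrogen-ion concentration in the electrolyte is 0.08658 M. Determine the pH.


pH = −log10[H+]
pH = −log10(0.08658) = 1.06

1.06


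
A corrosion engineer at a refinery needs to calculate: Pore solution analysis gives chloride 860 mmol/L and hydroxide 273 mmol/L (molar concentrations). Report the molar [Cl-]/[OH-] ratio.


Threshold parameter = [Cl-] / [OH-] (molar basis; both in mmol/L, so units cancel)
Ratio = 860 / 273 = 3.15

3.15


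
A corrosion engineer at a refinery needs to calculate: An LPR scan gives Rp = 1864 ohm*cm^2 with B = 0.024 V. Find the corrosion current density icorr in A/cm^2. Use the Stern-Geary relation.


Apply the Stern-Geary relation: icorr = B / Rp
icorr = 0.024 / 1864 = 1.288×10^-5 A/cm^2

1.288×10^-5 A/cm^2


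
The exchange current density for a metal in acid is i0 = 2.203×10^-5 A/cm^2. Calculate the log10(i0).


i0 = 2.203×10^-5 A/cm^2
log10(i0) = -4.657

-4.657


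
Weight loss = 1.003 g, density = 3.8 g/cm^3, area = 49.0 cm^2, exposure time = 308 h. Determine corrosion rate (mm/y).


Apply the mm/y weight-loss relation: CR = 87600 * W / (D * A * T)
Numerator: 87600 * 1.003 = 87862.8
Denominator: 3.8 * 49.0 * 308 = 57349.6
CR = 87862.8 / 57349.6 = 1.5321 mm/y

1.5321 mm/y


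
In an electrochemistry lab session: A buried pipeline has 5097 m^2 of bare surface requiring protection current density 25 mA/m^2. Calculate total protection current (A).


I = area * current density, then convert mA → A (÷1000)
I = 5097 * 25 / 1000 = 127.43 A

127.43 A


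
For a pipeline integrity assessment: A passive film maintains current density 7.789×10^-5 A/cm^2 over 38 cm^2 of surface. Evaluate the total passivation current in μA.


I = i_pass * A, then convert A → μA (×10^6)
I = 7.789×10^-5 * 38 * 10^6 = 2959.82 μA

2959.82 μA


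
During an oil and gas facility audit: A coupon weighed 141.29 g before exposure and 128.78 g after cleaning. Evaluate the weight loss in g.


Weight loss = initial − final
WL = 141.29 − 128.78 = 12.51 g

12.51 g


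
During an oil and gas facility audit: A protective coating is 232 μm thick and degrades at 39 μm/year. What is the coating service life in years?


Service life = thickness / degradation rate
Life = 232 / 39 = 5.9 years

5.9 years


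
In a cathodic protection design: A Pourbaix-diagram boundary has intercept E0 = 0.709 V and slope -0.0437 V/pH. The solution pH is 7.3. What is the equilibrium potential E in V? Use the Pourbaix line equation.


Apply the Pourbaix line equation: E = E0 + slope*pH
E = 0.709 + (-0.0437)*7.3 = 0.709 + (-0.31901) = 0.38999 V
Rounded to 4 decimal places: E = 0.3900 V

0.3900 V


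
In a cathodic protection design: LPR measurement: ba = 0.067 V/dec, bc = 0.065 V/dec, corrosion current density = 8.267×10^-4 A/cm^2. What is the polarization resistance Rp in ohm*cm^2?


Apply the Stern-Geary equation: Rp = ba*bc / (2.303*icorr*(ba+bc))
ba*bc = 0.067*0.065 = 0.004355
ba+bc = 0.132; 2.303*icorr*(ba+bc) = 2.303*8.267×10^-4*0.132 = 2.5131349×10^-4
Rp = 0.004355 / 2.5131349×10^-4 = 17.33 ohm*cm^2

17.33 ohm*cm^2


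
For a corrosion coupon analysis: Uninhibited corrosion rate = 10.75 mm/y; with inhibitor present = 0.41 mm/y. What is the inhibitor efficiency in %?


Apply the inhibitor-efficiency definition: IE = (CR_blank − CR_inh)/CR_blank × 100
IE = (10.75 − 0.41) / 10.75 × 100
IE = 10.34 / 10.75 × 100 = 96.2 %

96.2 %


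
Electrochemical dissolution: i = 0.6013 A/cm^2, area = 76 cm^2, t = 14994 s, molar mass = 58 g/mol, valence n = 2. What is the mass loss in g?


Apply Faraday's law: m = i*A*t*M / (n*F)
Total charge passed Q = i*A*t = 0.6013*76*14994 = 685207.8072 C
m = Q*M/(n*F) = 685207.8072*58/(2*96485) = 205.94938 g

205.94938 g


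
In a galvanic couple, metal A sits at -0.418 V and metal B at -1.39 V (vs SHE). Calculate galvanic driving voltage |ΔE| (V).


Driving voltage is the absolute potential difference.
|ΔE| = |-0.418 − (-1.39)| = 0.972 V

0.972 V


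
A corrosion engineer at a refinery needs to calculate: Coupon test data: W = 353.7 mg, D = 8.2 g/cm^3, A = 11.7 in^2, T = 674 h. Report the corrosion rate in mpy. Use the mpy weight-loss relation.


Apply the mpy weight-loss relation: CR = 534 * W / (D * A * T)
Numerator: 534 * 353.7 = 188875.8
Denominator: 8.2 * 11.7 * 674 = 64663.56
CR = 188875.8 / 64663.56 = 2.9209 mpy

2.9209 mpy


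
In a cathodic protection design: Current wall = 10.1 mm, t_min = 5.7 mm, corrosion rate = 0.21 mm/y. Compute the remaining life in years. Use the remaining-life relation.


Apply the remaining-life relation: RL = (t_current − t_min) / CR
RL = (10.1 − 5.7) / 0.21 = 4.4 / 0.21 = 21.0 years

21.0 years


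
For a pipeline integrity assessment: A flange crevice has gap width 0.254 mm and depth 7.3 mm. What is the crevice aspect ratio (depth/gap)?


Aspect ratio = depth / gap
Ratio = 7.3 / 0.254 = 28.7

28.7


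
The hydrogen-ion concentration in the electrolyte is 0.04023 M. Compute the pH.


pH = −log10[H+]
pH = −log10(0.04023) = 1.4

1.4


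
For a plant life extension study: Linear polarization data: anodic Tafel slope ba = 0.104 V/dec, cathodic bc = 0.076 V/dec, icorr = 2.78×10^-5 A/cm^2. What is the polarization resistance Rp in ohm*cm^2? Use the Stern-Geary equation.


Apply the Stern-Geary equation: Rp = ba*bc / (2.303*icorr*(ba+bc))
ba*bc = 0.104*0.076 = 0.007904
ba+bc = 0.18; 2.303*icorr*(ba+bc) = 2.303*2.78×10^-5*0.18 = 1.1524212×10^-5
Rp = 0.007904 / 1.1524212×10^-5 = 685.86 ohm*cm^2

685.86 ohm*cm^2


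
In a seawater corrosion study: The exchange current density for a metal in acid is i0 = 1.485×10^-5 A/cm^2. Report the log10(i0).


i0 = 1.485×10^-5 A/cm^2
log10(i0) = -4.828

-4.828


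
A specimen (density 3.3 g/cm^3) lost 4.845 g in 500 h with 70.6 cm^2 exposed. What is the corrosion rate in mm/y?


Apply the mm/y weight-loss relation: CR = 87600 * W / (D * A * T)
Numerator: 87600 * 4.845 = 424422.0
Denominator: 3.3 * 70.6 * 500 = 116490.0
CR = 424422.0 / 116490.0 = 3.64342 mm/y

3.64342 mm/y


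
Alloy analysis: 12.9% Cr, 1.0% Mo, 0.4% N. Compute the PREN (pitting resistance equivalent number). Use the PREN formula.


Apply the PREN formula: PREN = Cr + 3.3*Mo + 16*N
PREN = 12.9 + 3.3*1.0 + 16*0.4
PREN = 12.9 + 3.3 + 6.4 = 22.6

22.6


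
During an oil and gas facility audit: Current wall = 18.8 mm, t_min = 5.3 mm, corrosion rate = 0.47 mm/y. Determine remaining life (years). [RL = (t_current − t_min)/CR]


Apply the remaining-life relation: RL = (t_current − t_min) / CR
RL = (18.8 − 5.3) / 0.47 = 13.5 / 0.47 = 28.7 years

28.7 years


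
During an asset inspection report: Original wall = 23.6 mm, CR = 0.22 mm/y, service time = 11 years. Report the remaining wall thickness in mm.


Remaining wall = original − CR × time
t = 23.6 − 0.22*11 = 23.6 − 2.42 = 21.18 mm

21.18 mm


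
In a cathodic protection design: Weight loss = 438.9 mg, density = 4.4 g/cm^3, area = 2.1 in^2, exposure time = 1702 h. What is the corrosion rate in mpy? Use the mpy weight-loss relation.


Apply the mpy weight-loss relation: CR = 534 * W / (D * A * T)
Numerator: 534 * 438.9 = 234372.6
Denominator: 4.4 * 2.1 * 1702 = 15726.48
CR = 234372.6 / 15726.48 = 14.9031 mpy

14.9031 mpy


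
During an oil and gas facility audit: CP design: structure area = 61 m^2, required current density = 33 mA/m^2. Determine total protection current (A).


I = area * current density, then convert mA → A (÷1000)
I = 61 * 33 / 1000 = 2.01 A

2.01 A


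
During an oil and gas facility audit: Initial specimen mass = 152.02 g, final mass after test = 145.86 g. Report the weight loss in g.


Weight loss = initial − final
WL = 152.02 − 145.86 = 6.16 g

6.16 g


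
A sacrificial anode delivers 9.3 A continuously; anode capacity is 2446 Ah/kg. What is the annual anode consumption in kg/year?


Annual consumption = current * hours per year / capacity
Rate = 9.3 * 8760 / 2446 = 33.3 kg/year

33.3 kg/year


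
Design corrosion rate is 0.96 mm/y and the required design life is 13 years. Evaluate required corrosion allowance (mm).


Corrosion allowance = CR × design life
CA = 0.96 * 13 = 12.48 mm

12.48 mm


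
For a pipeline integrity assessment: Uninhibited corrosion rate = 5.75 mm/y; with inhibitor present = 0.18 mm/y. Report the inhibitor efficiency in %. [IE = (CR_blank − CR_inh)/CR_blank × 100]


Apply the inhibitor-efficiency definition: IE = (CR_blank − CR_inh)/CR_blank × 100
IE = (5.75 − 0.18) / 5.75 × 100
IE = 5.57 / 5.75 × 100 = 96.9 %

96.9 %


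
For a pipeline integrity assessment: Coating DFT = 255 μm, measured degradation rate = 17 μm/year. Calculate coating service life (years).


Service life = thickness / degradation rate
Life = 255 / 17 = 15.0 years

15.0 years


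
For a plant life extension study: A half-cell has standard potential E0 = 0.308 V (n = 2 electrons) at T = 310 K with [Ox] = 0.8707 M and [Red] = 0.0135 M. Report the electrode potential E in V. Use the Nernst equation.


Apply the Nernst equation: E = E0 + (RT/nF)*ln([Ox]/[Red])
Step 1: RT/nF = 8.314*310/(2*96485) = 0.01335617 V
Step 2: [Ox]/[Red] = 0.8707/0.0135 = 64.496296
Step 3: ln(64.496296) = 4.166608
Step 4: correction = 0.01335617 * 4.166608 = 0.056 V
E = 0.308 + 0.056 = 0.364 V

0.364 V


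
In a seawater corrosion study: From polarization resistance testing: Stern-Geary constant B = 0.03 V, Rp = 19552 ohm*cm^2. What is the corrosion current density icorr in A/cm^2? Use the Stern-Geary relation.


Apply the Stern-Geary relation: icorr = B / Rp
icorr = 0.03 / 19552 = 1.534×10^-6 A/cm^2

1.534×10^-6 A/cm^2


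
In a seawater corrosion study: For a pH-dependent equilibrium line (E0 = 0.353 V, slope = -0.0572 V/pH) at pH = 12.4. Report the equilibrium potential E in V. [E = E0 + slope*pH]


Apply the Pourbaix line equation: E = E0 + slope*pH
E = 0.353 + (-0.0572)*12.4 = 0.353 + (-0.70928) = -0.35628 V
Rounded to 3 decimal places: E = -0.356 V

-0.356 V


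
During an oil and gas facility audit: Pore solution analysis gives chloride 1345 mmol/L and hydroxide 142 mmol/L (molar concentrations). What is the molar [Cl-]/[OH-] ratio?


Threshold parameter = [Cl-] / [OH-] (molar basis; both in mmol/L, so units cancel)
Ratio = 1345 / 142 = 9.47

9.47


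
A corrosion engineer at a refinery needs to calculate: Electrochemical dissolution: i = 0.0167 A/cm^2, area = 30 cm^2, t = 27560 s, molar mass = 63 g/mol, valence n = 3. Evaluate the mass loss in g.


Apply Faraday's law: m = i*A*t*M / (n*F)
Total charge passed Q = i*A*t = 0.0167*30*27560 = 13807.56 C
m = Q*M/(n*F) = 13807.56*63/(3*96485) = 3.0052 g

3.0052 g


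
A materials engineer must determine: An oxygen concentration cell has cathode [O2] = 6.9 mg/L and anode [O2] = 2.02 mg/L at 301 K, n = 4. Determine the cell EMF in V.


Apply the Nernst concentration-cell relation: E = (RT/nF)*ln(C_cathode/C_anode)
RT/nF = 8.314*301/(4*96485) = 0.0064842 V
ln(6.9/2.02) = 1.22842
E = 0.0064842 * 1.22842 = 0.00797 V

0.00797 V


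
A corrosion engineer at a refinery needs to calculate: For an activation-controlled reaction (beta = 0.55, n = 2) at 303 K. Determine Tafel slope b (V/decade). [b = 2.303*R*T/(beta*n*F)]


Apply the Tafel slope relation: b = 2.303*R*T/(beta*n*F)
Numerator: 2.303 * 8.314 * 303 = 5801.58
Denominator: 0.55 * 2 * 96485 = 106133.5
b = 5801.58 / 106133.5 = 0.0547 V/decade

0.0547 V/decade


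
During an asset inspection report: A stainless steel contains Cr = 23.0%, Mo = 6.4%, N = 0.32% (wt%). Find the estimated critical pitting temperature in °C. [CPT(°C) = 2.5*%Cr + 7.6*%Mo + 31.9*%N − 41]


Apply the ASTM G48 empirical CPT estimate: CPT(°C) = 2.5*%Cr + 7.6*%Mo + 31.9*%N − 41
2.5*23.0 = 57.5; 7.6*6.4 = 48.64; 31.9*0.32 = 10.208
CPT = 57.5 + 48.64 + 10.208 − 41 = 75.348 °C
Rounded to 0.1 °C: CPT ≈ 75.3 °C

75.3 °C


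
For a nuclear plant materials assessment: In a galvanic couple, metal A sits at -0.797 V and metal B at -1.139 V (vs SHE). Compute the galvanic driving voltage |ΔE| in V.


Driving voltage is the absolute potential difference.
|ΔE| = |-0.797 − (-1.139)| = 0.342 V

0.342 V


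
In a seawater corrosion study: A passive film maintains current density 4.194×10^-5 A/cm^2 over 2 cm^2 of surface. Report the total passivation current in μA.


I = i_pass * A, then convert A → μA (×10^6)
I = 4.194×10^-5 * 2 * 10^6 = 83.88 μA

83.88 μA


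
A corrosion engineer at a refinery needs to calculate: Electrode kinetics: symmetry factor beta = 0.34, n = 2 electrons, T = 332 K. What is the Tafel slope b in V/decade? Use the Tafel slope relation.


Apply the Tafel slope relation: b = 2.303*R*T/(beta*n*F)
Numerator: 2.303 * 8.314 * 332 = 6356.85
Denominator: 0.34 * 2 * 96485 = 65609.8
b = 6356.85 / 65609.8 = 0.097 V/decade

0.097 V/decade


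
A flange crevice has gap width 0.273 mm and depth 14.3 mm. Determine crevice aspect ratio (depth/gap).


Aspect ratio = depth / gap
Ratio = 14.3 / 0.273 = 52.4

52.4


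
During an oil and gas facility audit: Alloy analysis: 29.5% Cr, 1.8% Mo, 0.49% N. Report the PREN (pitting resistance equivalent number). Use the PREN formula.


Apply the PREN formula: PREN = Cr + 3.3*Mo + 16*N
PREN = 29.5 + 3.3*1.8 + 16*0.49
PREN = 29.5 + 5.94 + 7.84 = 43.28

43.28


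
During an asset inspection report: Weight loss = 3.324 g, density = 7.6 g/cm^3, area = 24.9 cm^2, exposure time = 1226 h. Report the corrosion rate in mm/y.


Apply the mm/y weight-loss relation: CR = 87600 * W / (D * A * T)
Numerator: 87600 * 3.324 = 291182.4
Denominator: 7.6 * 24.9 * 1226 = 232008.24
CR = 291182.4 / 232008.24 = 1.25505 mm/y

1.25505 mm/y


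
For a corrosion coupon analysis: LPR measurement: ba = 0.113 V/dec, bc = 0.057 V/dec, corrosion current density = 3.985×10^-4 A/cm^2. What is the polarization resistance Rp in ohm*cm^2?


Apply the Stern-Geary equation: Rp = ba*bc / (2.303*icorr*(ba+bc))
ba*bc = 0.113*0.057 = 0.006441
ba+bc = 0.17; 2.303*icorr*(ba+bc) = 2.303*3.985×10^-4*0.17 = 1.5601673×10^-4
Rp = 0.006441 / 1.5601673×10^-4 = 41.3 ohm*cm^2

41.3 ohm*cm^2


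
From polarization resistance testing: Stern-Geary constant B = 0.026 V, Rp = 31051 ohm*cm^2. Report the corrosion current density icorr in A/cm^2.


Apply the Stern-Geary relation: icorr = B / Rp
icorr = 0.026 / 31051 = 8.373×10^-7 A/cm^2

8.373×10^-7 A/cm^2


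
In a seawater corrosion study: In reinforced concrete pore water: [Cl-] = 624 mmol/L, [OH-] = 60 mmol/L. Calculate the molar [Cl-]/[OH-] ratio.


Threshold parameter = [Cl-] / [OH-] (molar basis; both in mmol/L, so units cancel)
Ratio = 624 / 60 = 10.4

10.4


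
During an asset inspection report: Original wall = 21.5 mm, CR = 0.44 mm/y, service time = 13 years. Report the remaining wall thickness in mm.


Remaining wall = original − CR × time
t = 21.5 − 0.44*13 = 21.5 − 5.72 = 15.78 mm

15.78 mm


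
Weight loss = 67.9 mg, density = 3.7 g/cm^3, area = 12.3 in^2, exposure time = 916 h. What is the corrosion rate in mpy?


Apply the mpy weight-loss relation: CR = 534 * W / (D * A * T)
Numerator: 534 * 67.9 = 36258.6
Denominator: 3.7 * 12.3 * 916 = 41687.16
CR = 36258.6 / 41687.16 = 0.86978 mpy

0.86978 mpy


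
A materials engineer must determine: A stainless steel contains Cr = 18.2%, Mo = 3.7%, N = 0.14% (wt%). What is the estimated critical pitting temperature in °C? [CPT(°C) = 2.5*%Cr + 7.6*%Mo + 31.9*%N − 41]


Apply the ASTM G48 empirical CPT estimate: CPT(°C) = 2.5*%Cr + 7.6*%Mo + 31.9*%N − 41
2.5*18.2 = 45.5; 7.6*3.7 = 28.12; 31.9*0.14 = 4.466
CPT = 45.5 + 28.12 + 4.466 − 41 = 37.086 °C
Rounded to 0.1 °C: CPT ≈ 37.1 °C

37.1 °C


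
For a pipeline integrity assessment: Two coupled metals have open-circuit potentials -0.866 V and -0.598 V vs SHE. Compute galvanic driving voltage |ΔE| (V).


Driving voltage is the absolute potential difference.
|ΔE| = |-0.866 − (-0.598)| = 0.268 V

0.268 V


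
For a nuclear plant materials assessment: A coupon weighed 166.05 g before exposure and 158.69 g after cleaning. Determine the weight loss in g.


Weight loss = initial − final
WL = 166.05 − 158.69 = 7.36 g

7.36 g


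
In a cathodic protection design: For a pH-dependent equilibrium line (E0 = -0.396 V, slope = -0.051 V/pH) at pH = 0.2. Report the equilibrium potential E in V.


Apply the Pourbaix line equation: E = E0 + slope*pH
E = -0.396 + (-0.051)*0.2 = -0.396 + (-0.0102) = -0.4062 V
Rounded to 3 decimal places: E = -0.406 V

-0.406 V


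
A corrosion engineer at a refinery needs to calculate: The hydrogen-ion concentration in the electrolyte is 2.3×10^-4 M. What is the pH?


pH = −log10[H+]
pH = −log10(2.3×10^-4) = 3.64

3.64


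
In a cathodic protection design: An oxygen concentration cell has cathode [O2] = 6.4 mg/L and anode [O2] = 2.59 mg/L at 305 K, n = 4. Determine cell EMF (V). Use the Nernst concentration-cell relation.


Apply the Nernst concentration-cell relation: E = (RT/nF)*ln(C_cathode/C_anode)
RT/nF = 8.314*305/(4*96485) = 0.00657037 V
ln(6.4/2.59) = 0.90464
E = 0.00657037 * 0.90464 = 0.00594 V

0.00594 V


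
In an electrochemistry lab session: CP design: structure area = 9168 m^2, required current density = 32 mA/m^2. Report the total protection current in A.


I = area * current density, then convert mA → A (÷1000)
I = 9168 * 32 / 1000 = 293.38 A

293.38 A


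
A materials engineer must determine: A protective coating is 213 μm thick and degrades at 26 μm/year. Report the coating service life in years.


Service life = thickness / degradation rate
Life = 213 / 26 = 8.2 years

8.2 years


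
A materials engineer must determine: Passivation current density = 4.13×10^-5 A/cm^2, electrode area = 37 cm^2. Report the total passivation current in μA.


I = i_pass * A, then convert A → μA (×10^6)
I = 4.13×10^-5 * 37 * 10^6 = 1528.1 μA

1528.1 μA


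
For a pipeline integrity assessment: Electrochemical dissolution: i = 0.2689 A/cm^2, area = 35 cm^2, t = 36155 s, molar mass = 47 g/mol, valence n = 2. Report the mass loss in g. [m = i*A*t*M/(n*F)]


Apply Faraday's law: m = i*A*t*M / (n*F)
Total charge passed Q = i*A*t = 0.2689*35*36155 = 340272.7825 C
m = Q*M/(n*F) = 340272.7825*47/(2*96485) = 82.8772 g

82.8772 g


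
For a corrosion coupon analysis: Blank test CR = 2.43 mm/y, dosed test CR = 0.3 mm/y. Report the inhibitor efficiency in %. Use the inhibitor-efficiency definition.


Apply the inhibitor-efficiency definition: IE = (CR_blank − CR_inh)/CR_blank × 100
IE = (2.43 − 0.3) / 2.43 × 100
IE = 2.13 / 2.43 × 100 = 87.7 %

87.7 %


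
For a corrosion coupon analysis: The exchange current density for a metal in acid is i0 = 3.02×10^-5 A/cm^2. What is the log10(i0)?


i0 = 3.02×10^-5 A/cm^2
log10(i0) = -4.52

-4.52


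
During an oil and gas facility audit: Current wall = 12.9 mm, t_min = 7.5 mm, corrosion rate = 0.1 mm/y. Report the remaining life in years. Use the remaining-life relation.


Apply the remaining-life relation: RL = (t_current − t_min) / CR
RL = (12.9 − 7.5) / 0.1 = 5.4 / 0.1 = 54.0 years

54.0 years


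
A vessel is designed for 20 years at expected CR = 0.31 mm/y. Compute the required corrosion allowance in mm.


Corrosion allowance = CR × design life
CA = 0.31 * 20 = 6.2 mm

6.2 mm


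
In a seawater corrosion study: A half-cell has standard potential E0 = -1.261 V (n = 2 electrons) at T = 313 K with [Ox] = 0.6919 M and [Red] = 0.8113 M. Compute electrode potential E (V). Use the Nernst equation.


Apply the Nernst equation: E = E0 + (RT/nF)*ln([Ox]/[Red])
Step 1: RT/nF = 8.314*313/(2*96485) = 0.01348542 V
Step 2: [Ox]/[Red] = 0.6919/0.8113 = 0.852829
Step 3: ln(0.852829) = -0.159196
Step 4: correction = 0.01348542 * -0.159196 = -0.002 V
E = -1.261 + -0.002 = -1.263 V

-1.263 V


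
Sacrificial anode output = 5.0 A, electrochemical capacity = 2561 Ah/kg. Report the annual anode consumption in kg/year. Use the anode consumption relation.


Annual consumption = current * hours per year / capacity
Rate = 5.0 * 8760 / 2561 = 17.1 kg/year

17.1 kg/year


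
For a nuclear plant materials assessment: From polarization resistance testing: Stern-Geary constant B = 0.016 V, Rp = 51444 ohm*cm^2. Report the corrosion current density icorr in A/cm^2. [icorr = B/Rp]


Apply the Stern-Geary relation: icorr = B / Rp
icorr = 0.016 / 51444 = 3.11×10^-7 A/cm^2

3.11×10^-7 A/cm^2


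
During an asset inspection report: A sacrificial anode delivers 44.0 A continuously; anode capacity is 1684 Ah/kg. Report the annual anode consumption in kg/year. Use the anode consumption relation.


Annual consumption = current * hours per year / capacity
Rate = 44.0 * 8760 / 1684 = 228.9 kg/year

228.9 kg/year


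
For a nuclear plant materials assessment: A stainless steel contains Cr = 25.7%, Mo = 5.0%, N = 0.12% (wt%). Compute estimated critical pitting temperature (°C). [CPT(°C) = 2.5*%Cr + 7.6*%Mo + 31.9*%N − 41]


Apply the ASTM G48 empirical CPT estimate: CPT(°C) = 2.5*%Cr + 7.6*%Mo + 31.9*%N − 41
2.5*25.7 = 64.25; 7.6*5.0 = 38; 31.9*0.12 = 3.828
CPT = 64.25 + 38 + 3.828 − 41 = 65.078 °C
Rounded to 0.1 °C: CPT ≈ 65.1 °C

65.1 °C


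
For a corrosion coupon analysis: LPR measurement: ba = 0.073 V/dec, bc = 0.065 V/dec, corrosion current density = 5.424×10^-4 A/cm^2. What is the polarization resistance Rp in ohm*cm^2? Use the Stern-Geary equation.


Apply the Stern-Geary equation: Rp = ba*bc / (2.303*icorr*(ba+bc))
ba*bc = 0.073*0.065 = 0.004745
ba+bc = 0.138; 2.303*icorr*(ba+bc) = 2.303*5.424×10^-4*0.138 = 1.7238231×10^-4
Rp = 0.004745 / 1.7238231×10^-4 = 27.5 ohm*cm^2

27.5 ohm*cm^2


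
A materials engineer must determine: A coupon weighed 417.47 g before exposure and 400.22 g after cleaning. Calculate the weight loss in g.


Weight loss = initial − final
WL = 417.47 − 400.22 = 17.25 g

17.25 g


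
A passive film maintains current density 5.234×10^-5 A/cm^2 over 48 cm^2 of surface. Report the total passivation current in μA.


I = i_pass * A, then convert A → μA (×10^6)
I = 5.234×10^-5 * 48 * 10^6 = 2512.32 μA

2512.32 μA


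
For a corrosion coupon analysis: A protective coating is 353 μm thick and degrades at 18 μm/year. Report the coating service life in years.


Service life = thickness / degradation rate
Life = 353 / 18 = 19.6 years

19.6 years


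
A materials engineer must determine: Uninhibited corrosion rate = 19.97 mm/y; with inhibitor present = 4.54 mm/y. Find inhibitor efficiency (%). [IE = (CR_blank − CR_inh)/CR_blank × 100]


Apply the inhibitor-efficiency definition: IE = (CR_blank − CR_inh)/CR_blank × 100
IE = (19.97 − 4.54) / 19.97 × 100
IE = 15.43 / 19.97 × 100 = 77.3 %

77.3 %


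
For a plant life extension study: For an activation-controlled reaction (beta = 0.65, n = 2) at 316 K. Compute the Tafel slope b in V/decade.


Apply the Tafel slope relation: b = 2.303*R*T/(beta*n*F)
Numerator: 2.303 * 8.314 * 316 = 6050.5
Denominator: 0.65 * 2 * 96485 = 125430.5
b = 6050.5 / 125430.5 = 0.0482 V/decade

0.0482 V/decade


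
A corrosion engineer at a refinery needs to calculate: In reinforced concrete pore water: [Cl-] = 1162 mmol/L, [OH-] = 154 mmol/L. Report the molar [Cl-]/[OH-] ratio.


Threshold parameter = [Cl-] / [OH-] (molar basis; both in mmol/L, so units cancel)
Ratio = 1162 / 154 = 7.55

7.55


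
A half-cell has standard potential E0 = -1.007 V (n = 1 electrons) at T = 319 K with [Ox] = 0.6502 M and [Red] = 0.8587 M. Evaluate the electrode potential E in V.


Apply the Nernst equation: E = E0 + (RT/nF)*ln([Ox]/[Red])
Step 1: RT/nF = 8.314*319/(1*96485) = 0.02748786 V
Step 2: [Ox]/[Red] = 0.6502/0.8587 = 0.757191
Step 3: ln(0.757191) = -0.27814
Step 4: correction = 0.02748786 * -0.27814 = -0.008 V
E = -1.007 + -0.008 = -1.015 V

-1.015 V


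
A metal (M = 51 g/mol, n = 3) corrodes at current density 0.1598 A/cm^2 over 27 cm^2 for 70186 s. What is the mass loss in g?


Apply Faraday's law: m = i*A*t*M / (n*F)
Total charge passed Q = i*A*t = 0.1598*27*70186 = 302824.5156 C
m = Q*M/(n*F) = 302824.5156*51/(3*96485) = 53.3556 g

53.3556 g


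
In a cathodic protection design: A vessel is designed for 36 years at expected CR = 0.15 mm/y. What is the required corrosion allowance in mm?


Corrosion allowance = CR × design life
CA = 0.15 * 36 = 5.4 mm

5.4 mm


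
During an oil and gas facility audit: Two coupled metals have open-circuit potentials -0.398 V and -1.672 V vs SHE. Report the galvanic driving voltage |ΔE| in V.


Driving voltage is the absolute potential difference.
|ΔE| = |-0.398 − (-1.672)| = 1.274 V

1.274 V


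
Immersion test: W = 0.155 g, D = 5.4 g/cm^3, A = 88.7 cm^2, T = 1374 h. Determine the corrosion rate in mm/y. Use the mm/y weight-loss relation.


Apply the mm/y weight-loss relation: CR = 87600 * W / (D * A * T)
Numerator: 87600 * 0.155 = 13578.0
Denominator: 5.4 * 88.7 * 1374 = 658118.52
CR = 13578.0 / 658118.52 = 0.020632 mm/y

0.020632 mm/y


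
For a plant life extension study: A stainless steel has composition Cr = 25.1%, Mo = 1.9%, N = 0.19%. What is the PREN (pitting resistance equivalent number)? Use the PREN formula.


Apply the PREN formula: PREN = Cr + 3.3*Mo + 16*N
PREN = 25.1 + 3.3*1.9 + 16*0.19
PREN = 25.1 + 6.27 + 3.04 = 34.41

34.41


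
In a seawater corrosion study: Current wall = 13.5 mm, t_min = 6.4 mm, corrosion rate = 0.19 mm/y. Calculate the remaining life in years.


Apply the remaining-life relation: RL = (t_current − t_min) / CR
RL = (13.5 − 6.4) / 0.19 = 7.1 / 0.19 = 37.4 years

37.4 years


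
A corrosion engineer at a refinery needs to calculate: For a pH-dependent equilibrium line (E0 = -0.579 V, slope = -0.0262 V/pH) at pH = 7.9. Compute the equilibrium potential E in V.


Apply the Pourbaix line equation: E = E0 + slope*pH
E = -0.579 + (-0.0262)*7.9 = -0.579 + (-0.20698) = -0.78598 V
Rounded to 3 decimal places: E = -0.786 V

-0.786 V


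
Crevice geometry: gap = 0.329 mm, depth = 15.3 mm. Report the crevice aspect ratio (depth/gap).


Aspect ratio = depth / gap
Ratio = 15.3 / 0.329 = 46.5

46.5


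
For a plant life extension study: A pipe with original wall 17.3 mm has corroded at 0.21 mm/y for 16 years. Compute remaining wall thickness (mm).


Remaining wall = original − CR × time
t = 17.3 − 0.21*16 = 17.3 − 3.36 = 13.94 mm

13.94 mm


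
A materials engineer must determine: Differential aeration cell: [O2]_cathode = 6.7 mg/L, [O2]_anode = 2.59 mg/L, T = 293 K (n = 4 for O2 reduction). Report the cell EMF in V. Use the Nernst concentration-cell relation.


Apply the Nernst concentration-cell relation: E = (RT/nF)*ln(C_cathode/C_anode)
RT/nF = 8.314*293/(4*96485) = 0.00631187 V
ln(6.7/2.59) = 0.95045
E = 0.00631187 * 0.95045 = 0.006 V

0.006 V


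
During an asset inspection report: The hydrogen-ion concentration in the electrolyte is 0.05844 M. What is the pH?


pH = −log10[H+]
pH = −log10(0.05844) = 1.23

1.23


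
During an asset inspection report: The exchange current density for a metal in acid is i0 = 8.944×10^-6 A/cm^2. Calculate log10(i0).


i0 = 8.944×10^-6 A/cm^2
log10(i0) = -5.048

-5.048


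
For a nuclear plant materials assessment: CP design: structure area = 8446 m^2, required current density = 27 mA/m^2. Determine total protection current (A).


I = area * current density, then convert mA → A (÷1000)
I = 8446 * 27 / 1000 = 228.04 A

228.04 A


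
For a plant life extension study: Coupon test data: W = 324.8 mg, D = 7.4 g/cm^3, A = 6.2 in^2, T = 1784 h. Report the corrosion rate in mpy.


Apply the mpy weight-loss relation: CR = 534 * W / (D * A * T)
Numerator: 534 * 324.8 = 173443.2
Denominator: 7.4 * 6.2 * 1784 = 81849.92
CR = 173443.2 / 81849.92 = 2.119 mpy

2.119 mpy


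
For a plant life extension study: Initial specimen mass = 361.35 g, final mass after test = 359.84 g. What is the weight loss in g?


Weight loss = initial − final
WL = 361.35 − 359.84 = 1.51 g

1.51 g


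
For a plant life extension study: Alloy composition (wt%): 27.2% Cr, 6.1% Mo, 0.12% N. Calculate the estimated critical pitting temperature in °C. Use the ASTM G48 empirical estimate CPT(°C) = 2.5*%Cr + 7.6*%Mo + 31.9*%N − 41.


Apply the ASTM G48 empirical CPT estimate: CPT(°C) = 2.5*%Cr + 7.6*%Mo + 31.9*%N − 41
2.5*27.2 = 68; 7.6*6.1 = 46.36; 31.9*0.12 = 3.828
CPT = 68 + 46.36 + 3.828 − 41 = 77.188 °C
Rounded to 0.1 °C: CPT ≈ 77.2 °C

77.2 °C


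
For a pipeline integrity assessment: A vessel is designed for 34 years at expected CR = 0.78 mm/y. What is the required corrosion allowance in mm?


Corrosion allowance = CR × design life
CA = 0.78 * 34 = 26.52 mm

26.52 mm


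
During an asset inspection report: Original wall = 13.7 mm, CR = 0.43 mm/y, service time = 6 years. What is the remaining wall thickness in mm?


Remaining wall = original − CR × time
t = 13.7 − 0.43*6 = 13.7 − 2.58 = 11.12 mm

11.12 mm


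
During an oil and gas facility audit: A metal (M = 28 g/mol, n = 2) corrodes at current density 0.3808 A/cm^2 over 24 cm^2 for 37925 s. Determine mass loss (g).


Apply Faraday's law: m = i*A*t*M / (n*F)
Total charge passed Q = i*A*t = 0.3808*24*37925 = 346604.16 C
m = Q*M/(n*F) = 346604.16*28/(2*96485) = 50.29236 g

50.29236 g


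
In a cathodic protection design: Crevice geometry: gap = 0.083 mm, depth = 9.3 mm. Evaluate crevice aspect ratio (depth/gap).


Aspect ratio = depth / gap
Ratio = 9.3 / 0.083 = 112.0

112.0


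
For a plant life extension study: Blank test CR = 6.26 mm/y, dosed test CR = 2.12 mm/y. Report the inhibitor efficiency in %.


Apply the inhibitor-efficiency definition: IE = (CR_blank − CR_inh)/CR_blank × 100
IE = (6.26 − 2.12) / 6.26 × 100
IE = 4.14 / 6.26 × 100 = 66.1 %

66.1 %


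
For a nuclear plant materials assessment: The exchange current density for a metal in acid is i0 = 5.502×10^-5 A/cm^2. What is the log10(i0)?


i0 = 5.502×10^-5 A/cm^2
log10(i0) = -4.259

-4.259


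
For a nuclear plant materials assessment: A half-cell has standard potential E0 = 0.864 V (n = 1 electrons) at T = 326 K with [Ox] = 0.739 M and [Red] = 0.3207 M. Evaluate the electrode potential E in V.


Apply the Nernst equation: E = E0 + (RT/nF)*ln([Ox]/[Red])
Step 1: RT/nF = 8.314*326/(1*96485) = 0.02809104 V
Step 2: [Ox]/[Red] = 0.739/0.3207 = 2.304334
Step 3: ln(2.304334) = 0.834792
Step 4: correction = 0.02809104 * 0.834792 = 0.0235 V
E = 0.864 + 0.0235 = 0.8875 V

0.8875 V


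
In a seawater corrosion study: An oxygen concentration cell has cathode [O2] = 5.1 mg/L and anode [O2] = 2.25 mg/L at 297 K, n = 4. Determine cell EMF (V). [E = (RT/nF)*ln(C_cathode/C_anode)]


Apply the Nernst concentration-cell relation: E = (RT/nF)*ln(C_cathode/C_anode)
RT/nF = 8.314*297/(4*96485) = 0.00639804 V
ln(5.1/2.25) = 0.81831
E = 0.00639804 * 0.81831 = 0.00524 V

0.00524 V


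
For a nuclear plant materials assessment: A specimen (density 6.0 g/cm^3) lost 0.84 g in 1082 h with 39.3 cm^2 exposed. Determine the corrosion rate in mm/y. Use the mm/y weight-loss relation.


Apply the mm/y weight-loss relation: CR = 87600 * W / (D * A * T)
Numerator: 87600 * 0.84 = 73584.0
Denominator: 6.0 * 39.3 * 1082 = 255135.6
CR = 73584.0 / 255135.6 = 0.2884 mm/y

0.2884 mm/y
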